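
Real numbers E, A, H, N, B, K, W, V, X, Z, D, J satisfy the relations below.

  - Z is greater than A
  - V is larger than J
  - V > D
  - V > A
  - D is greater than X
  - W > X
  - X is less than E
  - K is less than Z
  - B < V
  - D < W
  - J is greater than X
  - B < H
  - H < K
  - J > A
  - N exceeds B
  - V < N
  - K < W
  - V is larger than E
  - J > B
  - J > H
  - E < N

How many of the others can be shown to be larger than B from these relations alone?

7

Directly above B: H, J, V, N.
One step further: K (5 so far).
One step further: Z, W (7 so far).
Nothing else is reachable above B; 7 in all.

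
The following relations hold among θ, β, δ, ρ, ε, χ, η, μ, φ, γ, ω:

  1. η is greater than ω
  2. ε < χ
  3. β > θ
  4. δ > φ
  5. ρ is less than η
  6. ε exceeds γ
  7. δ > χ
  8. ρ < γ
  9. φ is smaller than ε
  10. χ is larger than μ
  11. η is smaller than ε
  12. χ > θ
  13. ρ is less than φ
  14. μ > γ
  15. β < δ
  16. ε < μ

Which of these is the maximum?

δ

Chaining downward from δ: directly below it, φ, χ, β; then ρ, θ, ε, μ; then γ, η; then ω.
That covers every other element, and nothing is given above δ, so δ is the maximum.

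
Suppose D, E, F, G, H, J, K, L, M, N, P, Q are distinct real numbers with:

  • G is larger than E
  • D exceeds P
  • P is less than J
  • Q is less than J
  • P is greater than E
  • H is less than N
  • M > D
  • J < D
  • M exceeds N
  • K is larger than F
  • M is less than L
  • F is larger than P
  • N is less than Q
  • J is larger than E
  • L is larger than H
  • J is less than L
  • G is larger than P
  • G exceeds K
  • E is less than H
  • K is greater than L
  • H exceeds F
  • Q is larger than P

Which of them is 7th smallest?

J

The consecutive relations fix a unique order: E < P < F < H < N < Q < J < D < M < L < K < G.
Counting 7 from the smallest end gives J.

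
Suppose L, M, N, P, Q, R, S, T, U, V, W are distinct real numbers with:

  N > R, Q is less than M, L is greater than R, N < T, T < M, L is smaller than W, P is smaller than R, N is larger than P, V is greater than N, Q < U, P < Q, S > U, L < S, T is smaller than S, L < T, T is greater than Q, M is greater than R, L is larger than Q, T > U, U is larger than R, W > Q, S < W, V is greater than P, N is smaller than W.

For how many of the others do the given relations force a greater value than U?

4

Directly above U: T, S.
One step further: M, W (4 so far).
No other element is forced above U by the given relations, so the count is 4.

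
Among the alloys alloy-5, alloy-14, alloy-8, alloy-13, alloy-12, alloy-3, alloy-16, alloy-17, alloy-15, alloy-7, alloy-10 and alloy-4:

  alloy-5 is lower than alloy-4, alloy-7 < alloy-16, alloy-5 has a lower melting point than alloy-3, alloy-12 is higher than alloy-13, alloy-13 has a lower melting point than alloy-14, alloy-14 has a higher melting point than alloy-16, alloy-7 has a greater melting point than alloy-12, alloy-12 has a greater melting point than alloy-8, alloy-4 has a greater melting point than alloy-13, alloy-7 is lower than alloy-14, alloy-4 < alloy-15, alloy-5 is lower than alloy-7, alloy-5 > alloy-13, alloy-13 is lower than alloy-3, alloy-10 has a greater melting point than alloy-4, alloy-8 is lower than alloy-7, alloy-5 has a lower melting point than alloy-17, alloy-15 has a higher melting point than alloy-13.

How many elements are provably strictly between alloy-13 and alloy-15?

Chaining upward from alloy-13 reaches: alloy-5, alloy-17, alloy-12, alloy-4, alloy-7, alloy-3, alloy-16, alloy-10, alloy-14.
Chaining downward from alloy-15 reaches: alloy-5, alloy-4.
Strictly between alloy-13 and alloy-15 are those in both lists: alloy-5, alloy-4 — 2 elements.

2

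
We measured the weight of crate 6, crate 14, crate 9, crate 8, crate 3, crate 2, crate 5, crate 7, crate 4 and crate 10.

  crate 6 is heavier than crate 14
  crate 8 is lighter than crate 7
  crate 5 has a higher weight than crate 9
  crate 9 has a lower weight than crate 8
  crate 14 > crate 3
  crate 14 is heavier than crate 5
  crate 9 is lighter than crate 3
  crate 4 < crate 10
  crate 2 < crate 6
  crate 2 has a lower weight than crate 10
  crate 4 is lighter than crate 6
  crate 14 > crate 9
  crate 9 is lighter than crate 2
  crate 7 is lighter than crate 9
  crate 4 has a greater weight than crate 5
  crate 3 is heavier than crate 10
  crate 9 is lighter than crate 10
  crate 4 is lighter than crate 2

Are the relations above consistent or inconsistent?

Chaining the given relations yields crate 8 < crate 7 < crate 9, so crate 8 < crate 9. But one relation states crate 9 < crate 8. These cannot both hold.

inconsistent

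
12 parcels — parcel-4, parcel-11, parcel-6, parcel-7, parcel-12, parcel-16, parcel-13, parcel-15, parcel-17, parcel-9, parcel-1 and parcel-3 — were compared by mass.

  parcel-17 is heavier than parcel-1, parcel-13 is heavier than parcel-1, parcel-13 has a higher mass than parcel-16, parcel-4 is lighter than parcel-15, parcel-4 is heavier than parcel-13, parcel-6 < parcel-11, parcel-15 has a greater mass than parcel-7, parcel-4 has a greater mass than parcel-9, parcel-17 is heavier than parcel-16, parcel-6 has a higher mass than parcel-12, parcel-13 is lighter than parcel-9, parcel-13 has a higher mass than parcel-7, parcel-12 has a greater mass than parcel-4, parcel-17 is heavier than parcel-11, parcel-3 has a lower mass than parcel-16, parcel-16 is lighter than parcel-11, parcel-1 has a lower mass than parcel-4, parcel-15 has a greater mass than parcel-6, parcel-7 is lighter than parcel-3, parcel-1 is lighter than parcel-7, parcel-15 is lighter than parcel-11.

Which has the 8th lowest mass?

The consecutive relations fix a unique order: parcel-1 < parcel-7 < parcel-3 < parcel-16 < parcel-13 < parcel-9 < parcel-4 < parcel-12 < parcel-6 < parcel-15 < parcel-11 < parcel-17.
The 8th smallest is parcel-12.

parcel-12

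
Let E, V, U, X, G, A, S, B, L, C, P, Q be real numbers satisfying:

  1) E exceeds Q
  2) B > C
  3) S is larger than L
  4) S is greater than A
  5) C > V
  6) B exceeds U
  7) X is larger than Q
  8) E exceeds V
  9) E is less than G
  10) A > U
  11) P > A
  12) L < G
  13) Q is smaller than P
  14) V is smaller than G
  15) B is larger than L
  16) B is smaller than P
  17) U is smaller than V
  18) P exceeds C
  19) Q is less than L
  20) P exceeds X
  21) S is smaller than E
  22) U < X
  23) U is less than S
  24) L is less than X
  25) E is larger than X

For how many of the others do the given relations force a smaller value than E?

From E the given relations immediately reach Q, V, X, S.
From those, U, L, A — 7 in total.
No other element is forced below E by the given relations, so the count is 7.

7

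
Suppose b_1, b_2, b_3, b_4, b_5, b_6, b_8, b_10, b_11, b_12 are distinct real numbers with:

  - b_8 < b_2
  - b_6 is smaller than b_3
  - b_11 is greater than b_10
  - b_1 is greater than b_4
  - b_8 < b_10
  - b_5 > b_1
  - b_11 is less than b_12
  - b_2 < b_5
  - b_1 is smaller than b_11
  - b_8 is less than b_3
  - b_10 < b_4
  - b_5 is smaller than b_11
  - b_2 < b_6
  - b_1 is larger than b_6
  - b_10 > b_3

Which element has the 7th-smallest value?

b_1

The consecutive relations fix a unique order: b_8 < b_2 < b_6 < b_3 < b_10 < b_4 < b_1 < b_5 < b_11 < b_12.
Counting 7 from the smallest end gives b_1.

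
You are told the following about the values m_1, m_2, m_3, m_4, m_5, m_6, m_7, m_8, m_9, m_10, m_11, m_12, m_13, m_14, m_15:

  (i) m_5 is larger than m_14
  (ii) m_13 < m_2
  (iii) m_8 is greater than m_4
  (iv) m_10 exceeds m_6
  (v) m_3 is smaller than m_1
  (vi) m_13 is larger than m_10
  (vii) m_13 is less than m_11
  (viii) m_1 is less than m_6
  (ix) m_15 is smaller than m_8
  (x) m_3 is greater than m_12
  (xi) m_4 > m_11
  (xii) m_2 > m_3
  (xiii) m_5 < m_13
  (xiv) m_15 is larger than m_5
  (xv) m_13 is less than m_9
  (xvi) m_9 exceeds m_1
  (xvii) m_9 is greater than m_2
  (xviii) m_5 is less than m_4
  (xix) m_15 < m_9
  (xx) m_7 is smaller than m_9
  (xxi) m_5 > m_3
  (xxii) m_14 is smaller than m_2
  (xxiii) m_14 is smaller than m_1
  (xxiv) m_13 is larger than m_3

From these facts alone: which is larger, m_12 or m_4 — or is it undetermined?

m_4

The relevant relations are m_12 < m_3; m_3 < m_1; m_1 < m_6; m_6 < m_10; m_10 < m_13; m_13 < m_11; m_11 < m_4.
Together: m_12 < m_3 < m_1 < m_6 < m_10 < m_13 < m_11 < m_4.
So m_4 is larger.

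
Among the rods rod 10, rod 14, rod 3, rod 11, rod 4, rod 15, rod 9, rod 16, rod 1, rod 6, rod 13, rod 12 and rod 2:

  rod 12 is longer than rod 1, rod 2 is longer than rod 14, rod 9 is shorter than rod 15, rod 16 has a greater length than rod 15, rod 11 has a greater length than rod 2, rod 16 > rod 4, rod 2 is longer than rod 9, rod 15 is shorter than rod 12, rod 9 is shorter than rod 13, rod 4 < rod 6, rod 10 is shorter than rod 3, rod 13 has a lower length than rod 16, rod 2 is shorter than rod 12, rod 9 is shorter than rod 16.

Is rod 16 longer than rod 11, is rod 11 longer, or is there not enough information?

undetermined

Following every chain through rod 16: below rod 16 we get rod 9, rod 15, rod 4, rod 13.
rod 11 is not reached, and no chain runs the other way from rod 11 to rod 16.
So the given relations leave the order of rod 16 and rod 11 undetermined.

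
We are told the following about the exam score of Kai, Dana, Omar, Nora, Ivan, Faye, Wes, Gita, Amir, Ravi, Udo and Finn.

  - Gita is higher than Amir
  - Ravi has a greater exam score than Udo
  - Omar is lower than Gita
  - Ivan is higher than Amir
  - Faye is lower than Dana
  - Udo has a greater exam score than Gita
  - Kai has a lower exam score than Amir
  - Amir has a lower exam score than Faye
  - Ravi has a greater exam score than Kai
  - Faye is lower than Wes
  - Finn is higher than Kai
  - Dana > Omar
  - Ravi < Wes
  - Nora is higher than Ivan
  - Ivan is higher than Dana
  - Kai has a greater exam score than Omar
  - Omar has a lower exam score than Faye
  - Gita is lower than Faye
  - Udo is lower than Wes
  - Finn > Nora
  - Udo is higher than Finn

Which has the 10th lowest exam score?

Piecing the relations together gives one ordering: Omar < Kai < Amir < Gita < Faye < Dana < Ivan < Nora < Finn < Udo < Ravi < Wes.
Counting 10 from the smallest end gives Udo.

Udo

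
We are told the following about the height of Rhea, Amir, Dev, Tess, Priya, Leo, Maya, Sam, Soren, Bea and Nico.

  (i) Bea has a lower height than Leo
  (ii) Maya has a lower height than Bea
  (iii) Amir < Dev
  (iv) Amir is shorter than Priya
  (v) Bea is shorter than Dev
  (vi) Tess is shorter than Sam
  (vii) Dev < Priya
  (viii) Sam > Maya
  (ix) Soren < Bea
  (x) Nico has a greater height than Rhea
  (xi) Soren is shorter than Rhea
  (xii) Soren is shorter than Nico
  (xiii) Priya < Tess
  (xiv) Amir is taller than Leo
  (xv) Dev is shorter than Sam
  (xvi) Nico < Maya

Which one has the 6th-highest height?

Piecing the relations together gives one ordering: Soren < Rhea < Nico < Maya < Bea < Leo < Amir < Dev < Priya < Tess < Sam.
The 6th largest is Leo.

Leo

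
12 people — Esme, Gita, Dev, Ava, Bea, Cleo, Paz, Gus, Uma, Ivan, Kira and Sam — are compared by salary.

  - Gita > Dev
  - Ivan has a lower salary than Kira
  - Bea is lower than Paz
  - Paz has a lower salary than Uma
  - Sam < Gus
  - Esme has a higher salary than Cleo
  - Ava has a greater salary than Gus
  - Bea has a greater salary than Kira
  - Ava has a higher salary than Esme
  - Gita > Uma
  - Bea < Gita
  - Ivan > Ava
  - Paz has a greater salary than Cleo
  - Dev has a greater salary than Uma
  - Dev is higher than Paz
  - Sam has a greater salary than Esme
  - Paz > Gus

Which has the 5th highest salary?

Chaining the given pairs: Cleo < Esme < Sam < Gus < Ava < Ivan < Kira < Bea < Paz < Uma < Dev < Gita.
The 5th largest is Bea.

Bea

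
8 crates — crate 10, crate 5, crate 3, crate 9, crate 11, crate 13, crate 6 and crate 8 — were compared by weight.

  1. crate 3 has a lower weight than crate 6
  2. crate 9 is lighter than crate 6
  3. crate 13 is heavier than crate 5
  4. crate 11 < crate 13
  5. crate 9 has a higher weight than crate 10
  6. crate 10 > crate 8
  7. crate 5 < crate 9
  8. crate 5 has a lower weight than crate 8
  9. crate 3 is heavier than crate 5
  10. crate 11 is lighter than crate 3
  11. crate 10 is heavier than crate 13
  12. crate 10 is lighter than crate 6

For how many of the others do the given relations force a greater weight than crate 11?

5

The elements the relations force above crate 11 are crate 3, crate 13, crate 10, crate 9, crate 6 — no chain reaches any other.
That is 5.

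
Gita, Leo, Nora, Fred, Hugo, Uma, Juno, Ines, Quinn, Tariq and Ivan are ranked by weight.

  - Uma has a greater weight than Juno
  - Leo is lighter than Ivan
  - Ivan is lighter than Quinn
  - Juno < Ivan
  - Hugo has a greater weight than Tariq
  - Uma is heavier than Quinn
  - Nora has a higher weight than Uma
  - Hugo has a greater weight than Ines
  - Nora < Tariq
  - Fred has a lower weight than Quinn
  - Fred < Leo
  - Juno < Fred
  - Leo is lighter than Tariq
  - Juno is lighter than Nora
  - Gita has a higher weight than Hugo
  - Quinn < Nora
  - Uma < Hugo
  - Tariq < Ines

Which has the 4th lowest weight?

Ivan

The consecutive relations fix a unique order: Juno < Fred < Leo < Ivan < Quinn < Uma < Nora < Tariq < Ines < Hugo < Gita.
The 4th smallest is Ivan.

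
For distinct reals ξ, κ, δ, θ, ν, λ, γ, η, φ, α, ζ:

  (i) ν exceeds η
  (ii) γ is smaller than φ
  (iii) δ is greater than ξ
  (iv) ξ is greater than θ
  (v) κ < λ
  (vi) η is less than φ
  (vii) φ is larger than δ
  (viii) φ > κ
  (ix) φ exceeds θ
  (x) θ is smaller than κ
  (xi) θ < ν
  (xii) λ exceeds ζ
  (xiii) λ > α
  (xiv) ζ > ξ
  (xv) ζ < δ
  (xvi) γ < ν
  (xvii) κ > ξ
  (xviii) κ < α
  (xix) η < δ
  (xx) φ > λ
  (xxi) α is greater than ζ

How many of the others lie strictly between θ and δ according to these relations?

The relations place θ below δ. An element lies strictly between them when it is forced above θ and also forced below δ.
Above θ: {ξ, ν, ζ, κ, α, λ, φ}. Below δ: {η, ξ, ζ}.
Intersection: {ξ, ζ} — 2.

2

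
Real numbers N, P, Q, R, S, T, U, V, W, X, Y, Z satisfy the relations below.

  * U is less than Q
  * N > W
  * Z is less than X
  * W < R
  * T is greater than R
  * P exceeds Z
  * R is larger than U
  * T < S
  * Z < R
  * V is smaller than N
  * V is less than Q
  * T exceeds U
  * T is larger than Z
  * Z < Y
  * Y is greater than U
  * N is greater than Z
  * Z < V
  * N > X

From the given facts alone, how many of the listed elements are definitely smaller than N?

The elements the relations force below N are Z, W, V, X — no chain reaches any other.
That is 4.

4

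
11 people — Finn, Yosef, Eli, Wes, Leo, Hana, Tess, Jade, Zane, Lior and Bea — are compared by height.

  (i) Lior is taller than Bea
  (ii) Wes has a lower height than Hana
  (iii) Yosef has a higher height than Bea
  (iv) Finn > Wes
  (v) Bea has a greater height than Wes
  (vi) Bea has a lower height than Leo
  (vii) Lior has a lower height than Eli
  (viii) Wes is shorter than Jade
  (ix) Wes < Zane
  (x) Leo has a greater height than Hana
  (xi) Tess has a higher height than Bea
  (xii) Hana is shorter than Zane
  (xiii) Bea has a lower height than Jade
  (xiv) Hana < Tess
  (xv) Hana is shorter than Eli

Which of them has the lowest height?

Bea is not least since Wes < Bea; Lior is not least since Bea < Lior; Finn is not least since Wes < Finn; Yosef is not least since Bea < Yosef; Hana is not least since Wes < Hana; Tess is not least since Hana < Tess; Eli is not least since Lior < Eli; Jade is not least since Bea < Jade; Zane is not least since Wes < Zane; Leo is not least since Hana < Leo.
Only Wes has nothing below it, so Wes is the lowest height.

Wes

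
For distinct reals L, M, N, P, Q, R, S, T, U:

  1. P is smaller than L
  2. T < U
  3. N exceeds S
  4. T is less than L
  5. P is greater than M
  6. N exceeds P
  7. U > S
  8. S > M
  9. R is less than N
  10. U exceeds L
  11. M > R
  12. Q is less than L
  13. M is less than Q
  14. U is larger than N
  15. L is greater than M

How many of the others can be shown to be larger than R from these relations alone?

7

Directly above R: M, N.
One step further: Q, P, S, L, U (7 so far).
Nothing else is reachable above R; 7 in all.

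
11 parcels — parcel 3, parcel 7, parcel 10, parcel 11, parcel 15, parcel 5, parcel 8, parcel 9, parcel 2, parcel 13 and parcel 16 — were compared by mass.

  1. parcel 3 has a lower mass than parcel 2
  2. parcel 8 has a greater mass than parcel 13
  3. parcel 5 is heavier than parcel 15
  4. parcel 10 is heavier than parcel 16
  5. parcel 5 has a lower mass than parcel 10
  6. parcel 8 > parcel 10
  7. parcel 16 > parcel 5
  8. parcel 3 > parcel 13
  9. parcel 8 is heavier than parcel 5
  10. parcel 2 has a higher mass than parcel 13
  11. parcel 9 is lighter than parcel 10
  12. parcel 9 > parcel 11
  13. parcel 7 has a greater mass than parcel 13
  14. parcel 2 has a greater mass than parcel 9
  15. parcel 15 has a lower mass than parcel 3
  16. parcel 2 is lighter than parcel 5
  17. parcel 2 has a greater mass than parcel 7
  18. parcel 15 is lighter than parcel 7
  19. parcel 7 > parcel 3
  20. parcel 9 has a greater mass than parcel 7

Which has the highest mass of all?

parcel 8

parcel 15 is not greatest since parcel 15 < parcel 3; parcel 13 is not greatest since parcel 13 < parcel 2; parcel 3 is not greatest since parcel 3 < parcel 7; parcel 7 is not greatest since parcel 7 < parcel 2; parcel 11 is not greatest since parcel 11 < parcel 9; parcel 9 is not greatest since parcel 9 < parcel 2; parcel 2 is not greatest since parcel 2 < parcel 5; parcel 5 is not greatest since parcel 5 < parcel 8; parcel 16 is not greatest since parcel 16 < parcel 10; parcel 10 is not greatest since parcel 10 < parcel 8.
Only parcel 8 has nothing above it, so parcel 8 is the highest mass.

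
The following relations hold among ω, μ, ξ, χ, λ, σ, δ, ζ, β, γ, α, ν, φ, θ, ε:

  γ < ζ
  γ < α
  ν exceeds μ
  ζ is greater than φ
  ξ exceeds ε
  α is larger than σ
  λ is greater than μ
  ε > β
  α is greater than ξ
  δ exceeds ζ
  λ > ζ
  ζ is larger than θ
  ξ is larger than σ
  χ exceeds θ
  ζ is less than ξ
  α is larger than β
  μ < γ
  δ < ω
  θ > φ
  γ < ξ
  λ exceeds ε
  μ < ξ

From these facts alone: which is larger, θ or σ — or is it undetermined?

undetermined

Following every chain through σ: above σ we get ξ, α.
θ is not reached, and no chain runs the other way from θ to σ.
So the given relations leave the order of σ and θ undetermined.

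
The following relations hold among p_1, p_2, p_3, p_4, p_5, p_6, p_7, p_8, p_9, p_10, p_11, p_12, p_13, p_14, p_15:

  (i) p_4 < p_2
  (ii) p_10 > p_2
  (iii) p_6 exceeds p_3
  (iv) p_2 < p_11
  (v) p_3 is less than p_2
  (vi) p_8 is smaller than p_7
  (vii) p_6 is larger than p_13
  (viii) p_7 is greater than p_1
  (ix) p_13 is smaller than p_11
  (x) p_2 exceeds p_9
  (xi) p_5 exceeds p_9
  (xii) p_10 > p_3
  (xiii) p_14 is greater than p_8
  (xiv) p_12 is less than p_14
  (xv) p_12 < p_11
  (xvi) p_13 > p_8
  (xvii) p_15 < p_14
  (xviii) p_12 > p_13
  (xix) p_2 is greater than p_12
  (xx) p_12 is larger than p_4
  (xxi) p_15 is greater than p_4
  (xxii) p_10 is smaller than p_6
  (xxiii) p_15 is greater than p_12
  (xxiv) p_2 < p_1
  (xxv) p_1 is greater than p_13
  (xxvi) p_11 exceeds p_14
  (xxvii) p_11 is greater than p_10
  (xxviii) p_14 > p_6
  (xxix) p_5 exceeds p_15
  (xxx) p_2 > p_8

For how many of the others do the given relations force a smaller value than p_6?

8

Directly below p_6: p_3, p_13, p_10.
One step further: p_8, p_2 (5 so far).
One step further: p_9, p_4, p_12 (8 so far).
Nothing else is reachable below p_6; 8 in all.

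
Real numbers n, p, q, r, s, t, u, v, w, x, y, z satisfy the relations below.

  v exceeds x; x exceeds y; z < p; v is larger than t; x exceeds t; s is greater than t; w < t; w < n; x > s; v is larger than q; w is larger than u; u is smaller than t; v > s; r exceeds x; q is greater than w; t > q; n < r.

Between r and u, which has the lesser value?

Following the relations from u: u < w < q < t < s < x < r.
So u < r; u is the smaller of the two.

u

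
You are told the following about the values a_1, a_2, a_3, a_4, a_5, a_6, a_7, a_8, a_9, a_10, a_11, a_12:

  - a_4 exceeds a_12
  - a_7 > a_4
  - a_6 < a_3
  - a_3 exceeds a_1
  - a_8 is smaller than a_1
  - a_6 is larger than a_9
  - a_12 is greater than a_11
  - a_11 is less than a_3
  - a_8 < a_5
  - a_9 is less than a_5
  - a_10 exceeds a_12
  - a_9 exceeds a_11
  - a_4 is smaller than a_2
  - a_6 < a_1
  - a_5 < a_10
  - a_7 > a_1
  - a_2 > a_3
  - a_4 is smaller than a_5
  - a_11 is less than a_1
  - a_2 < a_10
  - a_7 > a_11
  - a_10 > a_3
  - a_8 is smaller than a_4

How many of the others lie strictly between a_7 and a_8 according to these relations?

The relations place a_8 below a_7. An element lies strictly between them when it is forced above a_8 and also forced below a_7.
Above a_8: {a_4, a_1, a_3, a_5, a_2, a_10}. Below a_7: {a_11, a_9, a_12, a_6, a_4, a_1}.
Intersection: {a_4, a_1} — 2.

2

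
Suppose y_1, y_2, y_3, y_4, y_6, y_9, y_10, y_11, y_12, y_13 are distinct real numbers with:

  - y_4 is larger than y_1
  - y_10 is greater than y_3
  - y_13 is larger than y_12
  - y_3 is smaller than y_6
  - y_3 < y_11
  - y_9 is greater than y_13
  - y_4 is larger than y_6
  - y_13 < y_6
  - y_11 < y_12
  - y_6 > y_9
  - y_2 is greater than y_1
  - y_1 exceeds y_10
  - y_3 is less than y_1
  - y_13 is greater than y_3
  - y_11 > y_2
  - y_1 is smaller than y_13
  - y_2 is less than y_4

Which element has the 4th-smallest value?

y_2

The consecutive relations fix a unique order: y_3 < y_10 < y_1 < y_2 < y_11 < y_12 < y_13 < y_9 < y_6 < y_4.
The 4th smallest is y_2.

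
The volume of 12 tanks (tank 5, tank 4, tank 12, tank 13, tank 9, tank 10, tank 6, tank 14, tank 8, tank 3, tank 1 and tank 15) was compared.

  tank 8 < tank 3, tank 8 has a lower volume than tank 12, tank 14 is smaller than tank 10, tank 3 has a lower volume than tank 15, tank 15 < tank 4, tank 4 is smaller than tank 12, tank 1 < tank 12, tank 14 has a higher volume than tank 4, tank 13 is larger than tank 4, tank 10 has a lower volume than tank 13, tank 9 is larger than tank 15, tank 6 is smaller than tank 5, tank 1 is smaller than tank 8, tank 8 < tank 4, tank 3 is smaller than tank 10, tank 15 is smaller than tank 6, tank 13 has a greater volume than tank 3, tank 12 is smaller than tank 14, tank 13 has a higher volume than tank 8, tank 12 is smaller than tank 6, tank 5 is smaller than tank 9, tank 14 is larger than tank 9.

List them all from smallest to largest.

Nothing is placed below tank 1, so it is least; from there tank 1 < tank 8; tank 8 < tank 3; tank 3 < tank 15; tank 15 < tank 4; tank 4 < tank 12; tank 12 < tank 6; tank 6 < tank 5; tank 5 < tank 9; tank 9 < tank 14; tank 14 < tank 10; tank 10 < tank 13, each given directly.

tank 1 < tank 8 < tank 3 < tank 15 < tank 4 < tank 12 < tank 6 < tank 5 < tank 9 < tank 14 < tank 10 < tank 13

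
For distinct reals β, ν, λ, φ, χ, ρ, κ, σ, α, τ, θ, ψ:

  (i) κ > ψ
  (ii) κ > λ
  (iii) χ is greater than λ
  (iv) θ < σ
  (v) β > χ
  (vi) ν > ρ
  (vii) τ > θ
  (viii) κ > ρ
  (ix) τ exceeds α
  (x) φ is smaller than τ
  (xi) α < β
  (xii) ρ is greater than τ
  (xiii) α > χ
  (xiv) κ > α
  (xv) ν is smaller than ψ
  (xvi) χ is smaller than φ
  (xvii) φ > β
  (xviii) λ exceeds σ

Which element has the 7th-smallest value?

φ

Piecing the relations together gives one ordering: θ < σ < λ < χ < α < β < φ < τ < ρ < ν < ψ < κ.
The 7th smallest is φ.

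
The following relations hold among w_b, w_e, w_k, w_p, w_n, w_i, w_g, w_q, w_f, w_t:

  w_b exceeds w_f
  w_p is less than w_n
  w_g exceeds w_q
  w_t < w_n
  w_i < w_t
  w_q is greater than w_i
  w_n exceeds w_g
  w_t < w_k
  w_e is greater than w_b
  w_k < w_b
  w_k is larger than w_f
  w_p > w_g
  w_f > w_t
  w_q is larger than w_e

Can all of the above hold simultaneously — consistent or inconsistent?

The single ordering w_i < w_t < w_f < w_k < w_b < w_e < w_q < w_g < w_p < w_n satisfies every listed relation, so no contradiction arises.

consistent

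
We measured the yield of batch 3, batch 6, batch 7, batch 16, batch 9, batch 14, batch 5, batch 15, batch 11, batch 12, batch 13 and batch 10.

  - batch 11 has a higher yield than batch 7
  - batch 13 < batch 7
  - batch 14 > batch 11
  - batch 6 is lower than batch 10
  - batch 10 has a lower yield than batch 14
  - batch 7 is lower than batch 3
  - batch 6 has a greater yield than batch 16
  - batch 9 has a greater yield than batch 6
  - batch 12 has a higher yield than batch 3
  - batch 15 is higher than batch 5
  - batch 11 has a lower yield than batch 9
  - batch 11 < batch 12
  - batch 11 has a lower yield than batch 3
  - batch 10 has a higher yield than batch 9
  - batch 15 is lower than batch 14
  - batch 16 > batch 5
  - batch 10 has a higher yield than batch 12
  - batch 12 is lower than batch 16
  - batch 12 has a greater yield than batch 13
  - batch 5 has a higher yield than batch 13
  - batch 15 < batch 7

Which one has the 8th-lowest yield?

batch 16

The consecutive relations fix a unique order: batch 13 < batch 5 < batch 15 < batch 7 < batch 11 < batch 3 < batch 12 < batch 16 < batch 6 < batch 9 < batch 10 < batch 14.
The 8th smallest is batch 16.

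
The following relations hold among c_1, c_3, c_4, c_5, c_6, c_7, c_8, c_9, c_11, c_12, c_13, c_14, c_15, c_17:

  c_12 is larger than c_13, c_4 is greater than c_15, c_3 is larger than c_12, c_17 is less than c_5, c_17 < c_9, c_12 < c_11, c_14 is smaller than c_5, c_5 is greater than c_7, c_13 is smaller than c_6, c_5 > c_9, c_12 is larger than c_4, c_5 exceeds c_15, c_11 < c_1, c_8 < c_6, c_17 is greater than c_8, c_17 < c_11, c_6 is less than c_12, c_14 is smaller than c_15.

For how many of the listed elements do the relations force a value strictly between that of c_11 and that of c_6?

Chaining upward from c_6 reaches: c_12, c_1, c_3.
Chaining downward from c_11 reaches: c_13, c_14, c_8, c_17, c_15, c_4, c_12.
Strictly between c_6 and c_11 are those in both lists: c_12 — 1 element.

1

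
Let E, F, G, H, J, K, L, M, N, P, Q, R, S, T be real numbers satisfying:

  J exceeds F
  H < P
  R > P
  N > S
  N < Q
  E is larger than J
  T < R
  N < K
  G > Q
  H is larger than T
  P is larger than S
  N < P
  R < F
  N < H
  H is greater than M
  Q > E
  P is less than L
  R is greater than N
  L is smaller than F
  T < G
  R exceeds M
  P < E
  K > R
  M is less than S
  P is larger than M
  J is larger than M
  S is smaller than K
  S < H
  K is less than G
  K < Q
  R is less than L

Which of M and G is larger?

Chaining the given relations: M < S < N < H < P < R < L < F < J < E < Q < G.
So M < G; G is the larger of the two.

G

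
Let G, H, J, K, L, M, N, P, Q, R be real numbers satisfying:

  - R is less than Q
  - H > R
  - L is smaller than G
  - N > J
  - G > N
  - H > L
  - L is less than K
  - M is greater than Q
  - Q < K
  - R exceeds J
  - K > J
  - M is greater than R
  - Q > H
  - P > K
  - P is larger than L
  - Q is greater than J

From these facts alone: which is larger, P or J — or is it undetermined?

Chaining the given relations: J < R < H < Q < K < P.
So P is larger.

P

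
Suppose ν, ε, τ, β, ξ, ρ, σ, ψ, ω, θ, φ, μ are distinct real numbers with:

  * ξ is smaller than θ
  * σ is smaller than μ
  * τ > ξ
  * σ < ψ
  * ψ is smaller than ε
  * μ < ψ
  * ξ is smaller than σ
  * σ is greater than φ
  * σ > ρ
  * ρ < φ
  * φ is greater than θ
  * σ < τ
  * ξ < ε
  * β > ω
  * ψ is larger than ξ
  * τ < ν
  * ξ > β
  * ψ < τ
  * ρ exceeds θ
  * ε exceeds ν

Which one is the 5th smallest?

Chaining the given pairs: ω < β < ξ < θ < ρ < φ < σ < μ < ψ < τ < ν < ε.
Counting 5 from the smallest end gives ρ.

ρ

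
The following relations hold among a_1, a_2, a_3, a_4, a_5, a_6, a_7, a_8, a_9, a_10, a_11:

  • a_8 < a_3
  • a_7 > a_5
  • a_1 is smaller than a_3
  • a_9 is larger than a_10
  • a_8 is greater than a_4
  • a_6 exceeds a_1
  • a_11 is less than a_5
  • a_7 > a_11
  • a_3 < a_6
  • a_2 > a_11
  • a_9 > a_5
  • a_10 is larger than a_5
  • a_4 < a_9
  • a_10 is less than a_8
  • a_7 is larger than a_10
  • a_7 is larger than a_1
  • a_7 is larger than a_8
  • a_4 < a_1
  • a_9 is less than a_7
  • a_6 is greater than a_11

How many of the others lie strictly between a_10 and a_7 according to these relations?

2

Chaining upward from a_10 reaches: a_8, a_9, a_3, a_6.
Chaining downward from a_7 reaches: a_11, a_4, a_5, a_8, a_9, a_1.
Strictly between a_10 and a_7 are those in both lists: a_8, a_9 — 2 elements.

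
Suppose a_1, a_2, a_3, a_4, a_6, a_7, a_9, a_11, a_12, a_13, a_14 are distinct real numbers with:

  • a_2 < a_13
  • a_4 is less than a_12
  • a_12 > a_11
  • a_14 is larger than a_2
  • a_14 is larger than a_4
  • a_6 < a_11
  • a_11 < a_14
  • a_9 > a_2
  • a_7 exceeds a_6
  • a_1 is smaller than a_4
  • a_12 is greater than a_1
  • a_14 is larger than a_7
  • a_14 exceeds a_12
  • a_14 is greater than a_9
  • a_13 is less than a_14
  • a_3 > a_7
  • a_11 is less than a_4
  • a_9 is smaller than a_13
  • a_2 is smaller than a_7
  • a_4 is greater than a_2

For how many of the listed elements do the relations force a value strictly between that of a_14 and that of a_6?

4

Chaining upward from a_6 reaches: a_11, a_7, a_4, a_3, a_12.
Chaining downward from a_14 reaches: a_1, a_11, a_2, a_7, a_9, a_4, a_12, a_13.
Strictly between a_6 and a_14 are those in both lists: a_11, a_7, a_4, a_12 — 4 elements.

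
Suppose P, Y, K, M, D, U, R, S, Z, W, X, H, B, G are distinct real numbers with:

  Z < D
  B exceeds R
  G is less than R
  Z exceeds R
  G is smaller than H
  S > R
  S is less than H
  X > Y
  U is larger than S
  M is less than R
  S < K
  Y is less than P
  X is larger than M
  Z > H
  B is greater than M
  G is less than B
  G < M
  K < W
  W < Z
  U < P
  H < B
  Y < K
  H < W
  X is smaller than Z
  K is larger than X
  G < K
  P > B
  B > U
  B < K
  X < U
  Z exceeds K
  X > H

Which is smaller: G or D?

Following the relations from G: G < M < R < S < H < X < U < B < K < W < Z < D.
So G < D; G is the smaller of the two.

G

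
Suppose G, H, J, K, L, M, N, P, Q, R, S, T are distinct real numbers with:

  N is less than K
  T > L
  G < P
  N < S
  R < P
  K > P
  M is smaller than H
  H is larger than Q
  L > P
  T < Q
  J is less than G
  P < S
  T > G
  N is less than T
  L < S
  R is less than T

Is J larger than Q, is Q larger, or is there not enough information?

Q

Link the given pairs in sequence: J < G; G < P; P < L; L < T; T < Q.
Chaining these gives J < G < P < L < T < Q.
So Q is larger.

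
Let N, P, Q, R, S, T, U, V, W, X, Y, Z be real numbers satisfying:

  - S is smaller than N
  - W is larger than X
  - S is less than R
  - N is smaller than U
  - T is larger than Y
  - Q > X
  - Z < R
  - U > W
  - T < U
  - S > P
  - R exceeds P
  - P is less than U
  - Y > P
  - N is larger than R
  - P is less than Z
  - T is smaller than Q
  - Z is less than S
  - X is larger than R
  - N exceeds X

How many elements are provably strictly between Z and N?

3

Chaining upward from Z reaches: S, R, X, Q, W, U.
Chaining downward from N reaches: P, S, R, X.
Strictly between Z and N are those in both lists: S, R, X — 3 elements.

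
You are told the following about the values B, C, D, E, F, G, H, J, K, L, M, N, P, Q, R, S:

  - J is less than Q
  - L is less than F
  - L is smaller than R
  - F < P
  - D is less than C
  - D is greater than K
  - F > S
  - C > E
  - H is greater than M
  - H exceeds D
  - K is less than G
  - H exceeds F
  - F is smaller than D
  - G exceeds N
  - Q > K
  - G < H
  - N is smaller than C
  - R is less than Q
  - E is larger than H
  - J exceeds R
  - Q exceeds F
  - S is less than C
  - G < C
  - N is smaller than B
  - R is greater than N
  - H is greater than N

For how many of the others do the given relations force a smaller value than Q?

The elements the relations force below Q are K, N, L, S, R, F, J — no chain reaches any other.
That is 7.

7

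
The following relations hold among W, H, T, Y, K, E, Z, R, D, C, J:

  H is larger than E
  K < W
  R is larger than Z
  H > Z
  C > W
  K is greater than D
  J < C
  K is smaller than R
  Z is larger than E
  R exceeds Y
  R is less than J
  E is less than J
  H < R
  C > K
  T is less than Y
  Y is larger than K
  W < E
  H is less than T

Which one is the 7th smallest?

Piecing the relations together gives one ordering: D < K < W < E < Z < H < T < Y < R < J < C.
Counting 7 from the smallest end gives T.

T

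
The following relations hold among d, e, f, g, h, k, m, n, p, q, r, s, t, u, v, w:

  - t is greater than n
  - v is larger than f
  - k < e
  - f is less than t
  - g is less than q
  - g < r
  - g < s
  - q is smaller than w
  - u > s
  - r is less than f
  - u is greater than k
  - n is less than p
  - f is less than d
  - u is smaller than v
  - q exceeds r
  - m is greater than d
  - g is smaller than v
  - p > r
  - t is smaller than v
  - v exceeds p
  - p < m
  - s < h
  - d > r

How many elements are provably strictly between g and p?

Chaining upward from g reaches: r, f, d, s, h, u, m, t, v, q, w.
Chaining downward from p reaches: r, n.
Strictly between g and p are those in both lists: r — 1 element.

1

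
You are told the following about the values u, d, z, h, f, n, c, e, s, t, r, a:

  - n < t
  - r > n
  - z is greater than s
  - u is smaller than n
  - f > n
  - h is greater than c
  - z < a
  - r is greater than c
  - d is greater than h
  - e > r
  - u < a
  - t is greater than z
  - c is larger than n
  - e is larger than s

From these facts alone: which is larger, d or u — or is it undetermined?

d

Link the given pairs in sequence: u < n; n < c; c < h; h < d.
Chaining these gives u < n < c < h < d.
So d is larger.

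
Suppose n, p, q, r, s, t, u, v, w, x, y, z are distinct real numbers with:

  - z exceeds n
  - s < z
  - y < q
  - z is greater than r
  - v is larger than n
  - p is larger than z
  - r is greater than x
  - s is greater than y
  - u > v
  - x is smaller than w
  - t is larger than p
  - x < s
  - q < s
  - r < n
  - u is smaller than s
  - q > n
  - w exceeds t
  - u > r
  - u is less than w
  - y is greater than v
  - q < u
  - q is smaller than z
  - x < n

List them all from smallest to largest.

The consecutive links are each given: x < r; r < n; n < v; v < y; y < q; q < u; u < s; s < z; z < p; p < t; t < w.

x < r < n < v < y < q < u < s < z < p < t < w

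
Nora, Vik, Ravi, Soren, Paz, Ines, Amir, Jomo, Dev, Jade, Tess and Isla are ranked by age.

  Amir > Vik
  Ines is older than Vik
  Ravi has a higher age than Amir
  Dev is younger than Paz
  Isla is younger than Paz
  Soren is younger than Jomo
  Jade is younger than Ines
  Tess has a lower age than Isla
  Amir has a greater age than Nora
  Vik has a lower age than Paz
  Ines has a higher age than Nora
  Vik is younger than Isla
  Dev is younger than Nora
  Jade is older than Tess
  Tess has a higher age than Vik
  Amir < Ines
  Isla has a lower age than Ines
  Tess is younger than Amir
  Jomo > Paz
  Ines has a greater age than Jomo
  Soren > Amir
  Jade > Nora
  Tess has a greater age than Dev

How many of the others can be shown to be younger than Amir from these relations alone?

The elements the relations force below Amir are Vik, Dev, Tess, Nora — no chain reaches any other.
That is 4.

4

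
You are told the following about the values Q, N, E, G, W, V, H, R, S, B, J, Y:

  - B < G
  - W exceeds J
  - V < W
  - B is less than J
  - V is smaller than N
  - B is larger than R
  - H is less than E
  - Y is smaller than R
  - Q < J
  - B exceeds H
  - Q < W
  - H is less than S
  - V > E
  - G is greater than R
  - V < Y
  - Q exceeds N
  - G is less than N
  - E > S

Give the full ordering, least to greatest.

Each adjacent pair is fixed by a given relation: H < S; S < E; E < V; V < Y; Y < R; R < B; B < G; G < N; N < Q; Q < J; J < W. Chaining them end to end gives the full order.

H < S < E < V < Y < R < B < G < N < Q < J < W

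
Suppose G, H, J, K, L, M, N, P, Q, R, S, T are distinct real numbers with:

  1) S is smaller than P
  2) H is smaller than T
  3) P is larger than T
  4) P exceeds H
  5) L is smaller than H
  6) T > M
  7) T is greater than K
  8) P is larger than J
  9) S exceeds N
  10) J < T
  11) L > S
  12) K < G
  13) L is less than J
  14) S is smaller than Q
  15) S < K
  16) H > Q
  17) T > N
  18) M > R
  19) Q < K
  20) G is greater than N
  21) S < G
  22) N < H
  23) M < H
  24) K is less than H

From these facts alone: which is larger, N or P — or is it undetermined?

P

Following the relations from N: N < S < Q < K < H < T < P.
So P is larger.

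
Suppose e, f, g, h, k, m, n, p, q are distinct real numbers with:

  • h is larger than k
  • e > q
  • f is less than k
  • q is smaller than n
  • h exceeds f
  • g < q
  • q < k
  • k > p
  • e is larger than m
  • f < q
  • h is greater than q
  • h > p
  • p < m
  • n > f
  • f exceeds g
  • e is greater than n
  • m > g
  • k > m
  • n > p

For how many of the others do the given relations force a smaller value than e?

The elements the relations force below e are g, f, p, m, q, n — no chain reaches any other.
That is 6.

6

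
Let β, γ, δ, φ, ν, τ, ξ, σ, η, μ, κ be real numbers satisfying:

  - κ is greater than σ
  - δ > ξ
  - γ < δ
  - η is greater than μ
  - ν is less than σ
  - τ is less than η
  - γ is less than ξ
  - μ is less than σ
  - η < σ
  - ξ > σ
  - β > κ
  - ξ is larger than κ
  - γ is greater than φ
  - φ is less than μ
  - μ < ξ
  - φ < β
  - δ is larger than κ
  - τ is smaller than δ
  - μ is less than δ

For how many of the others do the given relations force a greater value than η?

Directly above η: σ.
One step further: κ, ξ (3 so far).
One step further: β, δ (5 so far).
No other element is forced above η by the given relations, so the count is 5.

5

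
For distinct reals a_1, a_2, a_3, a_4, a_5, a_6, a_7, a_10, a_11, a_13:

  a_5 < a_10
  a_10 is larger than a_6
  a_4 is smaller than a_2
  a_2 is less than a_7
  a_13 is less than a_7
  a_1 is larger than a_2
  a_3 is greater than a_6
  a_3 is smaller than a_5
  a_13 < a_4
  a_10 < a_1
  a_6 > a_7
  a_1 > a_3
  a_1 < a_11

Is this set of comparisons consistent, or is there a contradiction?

The single ordering a_13 < a_4 < a_2 < a_7 < a_6 < a_3 < a_5 < a_10 < a_1 < a_11 satisfies every listed relation, so no contradiction arises.

consistent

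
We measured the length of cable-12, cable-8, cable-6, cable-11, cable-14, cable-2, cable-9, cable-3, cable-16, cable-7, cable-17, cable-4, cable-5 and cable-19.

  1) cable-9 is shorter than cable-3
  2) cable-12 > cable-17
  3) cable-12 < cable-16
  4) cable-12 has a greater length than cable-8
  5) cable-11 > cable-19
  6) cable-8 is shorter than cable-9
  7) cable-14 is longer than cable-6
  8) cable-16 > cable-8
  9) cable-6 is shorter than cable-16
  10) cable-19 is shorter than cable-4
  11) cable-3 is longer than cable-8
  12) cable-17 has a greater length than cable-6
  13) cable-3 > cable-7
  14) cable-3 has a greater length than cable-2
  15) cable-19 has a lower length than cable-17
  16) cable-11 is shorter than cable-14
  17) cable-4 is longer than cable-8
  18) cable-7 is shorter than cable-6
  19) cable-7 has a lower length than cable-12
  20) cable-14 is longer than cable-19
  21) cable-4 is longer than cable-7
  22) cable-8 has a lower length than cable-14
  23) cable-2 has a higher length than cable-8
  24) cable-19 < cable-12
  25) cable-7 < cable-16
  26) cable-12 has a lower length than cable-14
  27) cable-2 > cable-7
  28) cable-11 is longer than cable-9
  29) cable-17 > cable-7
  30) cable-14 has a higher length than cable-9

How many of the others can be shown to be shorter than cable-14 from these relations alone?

Directly below cable-14: cable-19, cable-8, cable-6, cable-9, cable-12, cable-11.
One step further: cable-7, cable-17 (8 so far).
No other element is forced below cable-14 by the given relations, so the count is 8.

8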